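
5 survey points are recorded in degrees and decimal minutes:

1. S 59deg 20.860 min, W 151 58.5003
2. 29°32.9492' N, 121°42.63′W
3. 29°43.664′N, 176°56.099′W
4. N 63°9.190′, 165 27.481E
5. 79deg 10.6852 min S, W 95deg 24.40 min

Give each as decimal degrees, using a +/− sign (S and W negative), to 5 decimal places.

1. -59.34767, -151.97501
2. 29.54915, -121.71050
3. 29.72773, -176.93498
4. 63.15317, 165.45802
5. -79.17809, -95.40667

Point 1:
  φ: 20.86′ = 0.347667°; total 59.347667
  S → negative
  λ: 58.5003′ = 0.975005°; total 151.975005
  hemisphere W, so the sign is −
Point 2:
  Lat: 32.9492′ = 0.549153°; total 29.549153
  N → positive
  Longitude: 121 + 42.63/60 = 121.710500
  hemisphere W, so the sign is −
Point 3:
  φ: 29 + 43.664/60 = 29.727733
  N ⇒ keep positive
  λ: 176 + 56.099/60 = 176.934983
  W ⇒ negate
Point 4:
  Latitude: 9.19′ = 0.153167°; total 63.153167
  N ⇒ keep positive
  Lon: 165 + 27.481/60 = 165.458017
  E ⇒ keep positive
Point 5:
  φ: 10.6852′ = 0.178087°; total 79.178087
  hemisphere S, so the sign is −
  Longitude: 95 + 24.4/60 = 95.406667
  W ⇒ negate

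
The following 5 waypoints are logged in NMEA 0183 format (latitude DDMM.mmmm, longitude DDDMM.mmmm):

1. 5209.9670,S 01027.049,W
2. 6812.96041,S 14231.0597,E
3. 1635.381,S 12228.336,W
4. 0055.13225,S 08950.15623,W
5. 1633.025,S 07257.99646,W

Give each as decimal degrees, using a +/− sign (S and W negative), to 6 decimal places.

Point 1:
  Lat: split at 2 digits → 52° and 9.967′; 52 + 9.967/60 = 52.1661167
  hemisphere S, so the sign is −
  Longitude: split at 3 digits → 010° and 27.049′; 10 + 27.049/60 = 10.4508167
  hemisphere W, so the sign is −
Point 2:
  Lat: degrees = first 2 digits = 68, minutes = 12.96041; 68 + 12.96041/60 = 68.2160068
  hemisphere S, so the sign is −
  Lon: degrees = first 3 digits = 142, minutes = 31.0597; 142 + 31.0597/60 = 142.5176617
  E → positive
Point 3:
  φ: degrees = first 2 digits = 16, minutes = 35.381; 16 + 35.381/60 = 16.5896833
  hemisphere S, so the sign is −
  Longitude: split at 3 digits → 122° and 28.336′; 122 + 28.336/60 = 122.4722667
  W ⇒ negate
Point 4:
  Lat: split at 2 digits → 00° and 55.13225′; 0 + 55.13225/60 = 0.9188708
  S → negative
  Longitude: split at 3 digits → 089° and 50.15623′; 89 + 50.15623/60 = 89.8359372
  hemisphere W, so the sign is −
Point 5:
  φ: split at 2 digits → 16° and 33.025′; 16 + 33.025/60 = 16.5504167
  S → negative
  Longitude: split at 3 digits → 072° and 57.99646′; 72 + 57.99646/60 = 72.9666077
  W → negative

1. -52.166117, -10.450817
2. -68.216007, 142.517662
3. -16.589683, -122.472267
4. -0.918871, -89.835937
5. -16.550417, -72.966608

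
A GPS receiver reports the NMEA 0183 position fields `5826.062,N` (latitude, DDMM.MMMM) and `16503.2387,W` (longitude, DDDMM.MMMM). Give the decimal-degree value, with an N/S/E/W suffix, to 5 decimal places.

Lat: degrees = first 2 digits = 58, minutes = 26.062; 58 + 26.062/60 = 58.434367
Lon: degrees = first 3 digits = 165, minutes = 3.2387; 165 + 3.2387/60 = 165.053978

58.43437° N, 165.05398° W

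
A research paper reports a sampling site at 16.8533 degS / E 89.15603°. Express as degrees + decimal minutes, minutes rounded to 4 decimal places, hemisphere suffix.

Latitude: fractional part 0.853300 → 51.198000 minutes
Lon: fractional part 0.156030 → 9.361800 minutes

16° 51.1980′ S, 89° 9.3618′ E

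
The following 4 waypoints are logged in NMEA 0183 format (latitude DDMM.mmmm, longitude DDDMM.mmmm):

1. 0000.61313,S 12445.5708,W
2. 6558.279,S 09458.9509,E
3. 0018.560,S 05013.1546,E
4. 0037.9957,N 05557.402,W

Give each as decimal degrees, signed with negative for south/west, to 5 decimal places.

1. -0.01022, -124.75951
2. -65.97132, 94.98252
3. -0.30933, 50.21924
4. 0.63326, -55.95670

Point 1:
  Latitude: degrees = first 2 digits = 0, minutes = 0.61313; 0 + 0.61313/60 = 0.010219
  S → negative
  Lon: degrees = first 3 digits = 124, minutes = 45.5708; 124 + 45.5708/60 = 124.759513
  W ⇒ negate
Point 2:
  φ: split at 2 digits → 65° and 58.279′; 65 + 58.279/60 = 65.971317
  S ⇒ negate
  λ: degrees = first 3 digits = 94, minutes = 58.9509; 94 + 58.9509/60 = 94.982515
  E → positive
Point 3:
  φ: degrees = first 2 digits = 0, minutes = 18.56; 0 + 18.56/60 = 0.309333
  S → negative
  Lon: degrees = first 3 digits = 50, minutes = 13.1546; 50 + 13.1546/60 = 50.219243
  E ⇒ keep positive
Point 4:
  Latitude: split at 2 digits → 00° and 37.9957′; 0 + 37.9957/60 = 0.633262
  N ⇒ keep positive
  λ: degrees = first 3 digits = 55, minutes = 57.402; 55 + 57.402/60 = 55.956700
  W → negative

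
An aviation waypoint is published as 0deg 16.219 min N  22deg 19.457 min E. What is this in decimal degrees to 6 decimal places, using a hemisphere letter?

0.270317° N, 22.324283° E

φ: 0 + 16.219/60 = 0.2703167
Lon: 19.457′ = 0.324283°; total 22.3242833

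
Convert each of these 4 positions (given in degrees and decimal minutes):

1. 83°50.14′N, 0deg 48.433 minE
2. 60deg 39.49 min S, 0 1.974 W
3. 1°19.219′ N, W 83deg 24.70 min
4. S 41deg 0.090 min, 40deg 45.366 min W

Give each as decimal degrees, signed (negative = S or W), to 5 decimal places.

1. 83.83567, 0.80722
2. -60.65817, -0.03290
3. 1.32032, -83.41167
4. -41.00150, -40.75610

Point 1:
  φ: 83 + 50.14/60 = 83.835667
  N ⇒ keep positive
  Lon: 0 + 48.433/60 = 0.807217
  E ⇒ keep positive
Point 2:
  Lat: 39.49′ = 0.658167°; total 60.658167
  S ⇒ negate
  Longitude: 1.974′ = 0.032900°; total 0.032900
  W → negative
Point 3:
  Latitude: 1 + 19.219/60 = 1.320317
  N → positive
  λ: 83 + 24.7/60 = 83.411667
  W ⇒ negate
Point 4:
  φ: 41 + 0.09/60 = 41.001500
  S → negative
  λ: 45.366′ = 0.756100°; total 40.756100
  hemisphere W, so the sign is −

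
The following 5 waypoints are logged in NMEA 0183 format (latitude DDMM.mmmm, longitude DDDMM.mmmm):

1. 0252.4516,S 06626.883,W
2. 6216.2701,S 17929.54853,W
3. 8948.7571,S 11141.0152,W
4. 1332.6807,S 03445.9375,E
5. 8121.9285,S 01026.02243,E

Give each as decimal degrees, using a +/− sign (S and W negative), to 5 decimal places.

1. -2.87419, -66.44805
2. -62.27117, -179.49248
3. -89.81262, -111.68359
4. -13.54468, 34.76563
5. -81.36548, 10.43371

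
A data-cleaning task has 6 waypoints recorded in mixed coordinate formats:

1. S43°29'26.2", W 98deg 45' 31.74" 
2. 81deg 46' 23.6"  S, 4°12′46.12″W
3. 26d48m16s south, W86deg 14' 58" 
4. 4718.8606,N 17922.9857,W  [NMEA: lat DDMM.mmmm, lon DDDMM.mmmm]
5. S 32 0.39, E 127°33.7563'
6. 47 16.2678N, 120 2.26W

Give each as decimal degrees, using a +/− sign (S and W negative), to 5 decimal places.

Point 1:
  Lat: 43 + 29/60 + 26.2/3600 = 43.490611
  S ⇒ negate
  Lon: 98 + 45/60 + 31.74/3600 = 98.758817
  W ⇒ negate
Point 2:
  Lat: 81° + 46/60 + 23.6/3600 = 81 + 0.766667 + 0.006556 = 81.773222
  S ⇒ negate
  Longitude: 4° + 12/60 + 46.12/3600 = 4 + 0.200000 + 0.012811 = 4.212811
  W ⇒ negate
Point 3:
  Latitude: 26 + 48/60 + 16/3600 = 26.804444
  S ⇒ negate
  λ: 86° + 14/60 + 58/3600 = 86 + 0.233333 + 0.016111 = 86.249444
  W ⇒ negate
Point 4:
  φ: degrees = first 2 digits = 47, minutes = 18.8606; 47 + 18.8606/60 = 47.314343
  N ⇒ keep positive
  Longitude: split at 3 digits → 179° and 22.9857′; 179 + 22.9857/60 = 179.383095
  hemisphere W, so the sign is −
Point 5:
  φ: 0.39′ = 0.006500°; total 32.006500
  S → negative
  Longitude: 33.7563′ = 0.562605°; total 127.562605
  E ⇒ keep positive
Point 6:
  Latitude: 16.2678′ = 0.271130°; total 47.271130
  N → positive
  λ: 120 + 2.26/60 = 120.037667
  W → negative

1. -43.49061, -98.75882
2. -81.77322, -4.21281
3. -26.80444, -86.24944
4. 47.31434, -179.38310
5. -32.00650, 127.56261
6. 47.27113, -120.03767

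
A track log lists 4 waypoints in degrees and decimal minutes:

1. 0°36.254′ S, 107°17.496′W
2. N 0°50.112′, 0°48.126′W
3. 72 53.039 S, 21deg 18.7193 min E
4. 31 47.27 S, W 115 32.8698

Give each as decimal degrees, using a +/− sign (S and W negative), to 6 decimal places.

1. -0.604233, -107.291600
2. 0.835200, -0.802100
3. -72.883983, 21.311988
4. -31.787833, -115.547830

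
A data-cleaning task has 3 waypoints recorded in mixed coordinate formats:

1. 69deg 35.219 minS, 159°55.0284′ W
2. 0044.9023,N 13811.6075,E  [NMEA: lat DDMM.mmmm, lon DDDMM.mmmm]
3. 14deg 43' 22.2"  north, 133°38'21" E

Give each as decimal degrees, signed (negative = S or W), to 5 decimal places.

Point 1:
  Latitude: 35.219′ = 0.586983°; total 69.586983
  hemisphere S, so the sign is −
  Longitude: 55.0284′ = 0.917140°; total 159.917140
  hemisphere W, so the sign is −
Point 2:
  Latitude: degrees = first 2 digits = 0, minutes = 44.9023; 0 + 44.9023/60 = 0.748372
  N → positive
  λ: split at 3 digits → 138° and 11.6075′; 138 + 11.6075/60 = 138.193458
  E ⇒ keep positive
Point 3:
  Latitude: 14 + 43/60 + 22.2/3600 = 14.722833
  N ⇒ keep positive
  λ: 133 + 38/60 + 21/3600 = 133.639167
  E ⇒ keep positive

1. -69.58698, -159.91714
2. 0.74837, 138.19346
3. 14.72283, 133.63917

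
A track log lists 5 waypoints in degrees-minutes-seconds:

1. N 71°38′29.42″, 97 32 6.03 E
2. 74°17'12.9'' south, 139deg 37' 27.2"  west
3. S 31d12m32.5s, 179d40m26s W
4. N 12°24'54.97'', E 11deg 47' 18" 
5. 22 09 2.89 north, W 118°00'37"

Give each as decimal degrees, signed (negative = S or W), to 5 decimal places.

Point 1:
  Latitude: 71 + 38/60 + 29.42/3600 = 71.641506
  N → positive
  λ: 97° + 32/60 + 6.03/3600 = 97 + 0.533333 + 0.001675 = 97.535008
  E ⇒ keep positive
Point 2:
  φ: 74 + 17/60 + 12.9/3600 = 74.286917
  S → negative
  Longitude: 139 + 37/60 + 27.2/3600 = 139.624222
  hemisphere W, so the sign is −
Point 3:
  Lat: 31° + 12/60 + 32.5/3600 = 31 + 0.200000 + 0.009028 = 31.209028
  S ⇒ negate
  Lon: 179° + 40/60 + 26/3600 = 179 + 0.666667 + 0.007222 = 179.673889
  W ⇒ negate
Point 4:
  Latitude: 12° + 24/60 + 54.97/3600 = 12 + 0.400000 + 0.015269 = 12.415269
  N ⇒ keep positive
  λ: 11° + 47/60 + 18/3600 = 11 + 0.783333 + 0.005000 = 11.788333
  E ⇒ keep positive
Point 5:
  Lat: 22 + 9/60 + 2.89/3600 = 22.150803
  N → positive
  Longitude: 0′ + 37″ = 0.61667′; 118 + 0.61667/60 = 118.010278
  W → negative

1. 71.64151, 97.53501
2. -74.28692, -139.62422
3. -31.20903, -179.67389
4. 12.41527, 11.78833
5. 22.15080, -118.01028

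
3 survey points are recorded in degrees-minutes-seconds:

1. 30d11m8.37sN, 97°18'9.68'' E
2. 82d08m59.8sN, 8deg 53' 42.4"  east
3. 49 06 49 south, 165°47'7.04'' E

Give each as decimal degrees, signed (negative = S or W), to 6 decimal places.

Point 1:
  Lat: 30 + 11/60 + 8.37/3600 = 30.1856583
  N → positive
  λ: 97 + 18/60 + 9.68/3600 = 97.3026889
  E → positive
Point 2:
  φ: 82 + 8/60 + 59.8/3600 = 82.1499444
  N → positive
  Lon: 8° + 53/60 + 42.4/3600 = 8 + 0.883333 + 0.011778 = 8.8951111
  E ⇒ keep positive
Point 3:
  Latitude: 49 + 6/60 + 49/3600 = 49.1136111
  S ⇒ negate
  Longitude: 165° + 47/60 + 7.04/3600 = 165 + 0.783333 + 0.001956 = 165.7852889
  E ⇒ keep positive

1. 30.185658, 97.302689
2. 82.149944, 8.895111
3. -49.113611, 165.785289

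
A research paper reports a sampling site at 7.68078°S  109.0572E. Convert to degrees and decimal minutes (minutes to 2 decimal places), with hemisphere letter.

7° 40.85′ S, 109° 3.43′ E

φ: fractional part 0.680780 → 40.8468 minutes
Longitude: fractional part 0.057200 → 3.4320 minutes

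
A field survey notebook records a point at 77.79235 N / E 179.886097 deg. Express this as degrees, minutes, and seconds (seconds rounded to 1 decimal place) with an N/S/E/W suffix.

77°47′32.5″ N, 179°53′9.9″ E

Latitude: 0.792350° → 47.54100′; 0.54100 × 60 = 32.460″
Lon: whole degrees 179; 53.16582′ → 53′ and 9.949″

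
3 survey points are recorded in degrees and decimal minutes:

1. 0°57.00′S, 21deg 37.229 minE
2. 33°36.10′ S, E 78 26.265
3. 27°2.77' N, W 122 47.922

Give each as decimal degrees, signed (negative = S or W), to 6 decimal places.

Point 1:
  Lat: 57′ = 0.950000°; total 0.9500000
  hemisphere S, so the sign is −
  λ: 21 + 37.229/60 = 21.6204833
  E → positive
Point 2:
  φ: 33 + 36.1/60 = 33.6016667
  hemisphere S, so the sign is −
  Lon: 78 + 26.265/60 = 78.4377500
  E ⇒ keep positive
Point 3:
  φ: 27 + 2.77/60 = 27.0461667
  N ⇒ keep positive
  Longitude: 122 + 47.922/60 = 122.7987000
  W ⇒ negate

1. -0.950000, 21.620483
2. -33.601667, 78.437750
3. 27.046167, -122.798700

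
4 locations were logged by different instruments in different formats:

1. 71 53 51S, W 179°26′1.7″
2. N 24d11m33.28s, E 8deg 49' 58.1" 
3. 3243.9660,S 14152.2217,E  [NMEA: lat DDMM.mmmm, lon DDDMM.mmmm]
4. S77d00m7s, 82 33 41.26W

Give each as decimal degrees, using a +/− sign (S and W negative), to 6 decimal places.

Point 1:
  Latitude: 71 + 53/60 + 51/3600 = 71.8975000
  S → negative
  Longitude: 179° + 26/60 + 1.7/3600 = 179 + 0.433333 + 0.000472 = 179.4338056
  hemisphere W, so the sign is −
Point 2:
  Latitude: 24 + 11/60 + 33.28/3600 = 24.1925778
  N ⇒ keep positive
  Lon: 8 + 49/60 + 58.1/3600 = 8.8328056
  E → positive
Point 3:
  Latitude: split at 2 digits → 32° and 43.966′; 32 + 43.966/60 = 32.7327667
  hemisphere S, so the sign is −
  λ: degrees = first 3 digits = 141, minutes = 52.2217; 141 + 52.2217/60 = 141.8703617
  E ⇒ keep positive
Point 4:
  Latitude: 77° + 0/60 + 7/3600 = 77 + 0.000000 + 0.001944 = 77.0019444
  S → negative
  λ: 33′ + 41.26″ = 33.68767′; 82 + 33.68767/60 = 82.5614611
  W ⇒ negate

1. -71.897500, -179.433806
2. 24.192578, 8.832806
3. -32.732767, 141.870362
4. -77.001944, -82.561461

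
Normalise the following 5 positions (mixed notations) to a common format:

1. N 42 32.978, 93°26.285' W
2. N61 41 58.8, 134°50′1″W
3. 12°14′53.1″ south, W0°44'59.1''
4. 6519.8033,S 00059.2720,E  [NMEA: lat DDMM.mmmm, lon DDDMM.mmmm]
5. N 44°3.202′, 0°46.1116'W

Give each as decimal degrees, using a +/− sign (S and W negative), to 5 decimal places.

1. 42.54963, -93.43808
2. 61.69967, -134.83361
3. -12.24808, -0.74975
4. -65.33006, 0.98787
5. 44.05337, -0.76853

Point 1:
  Lat: 42 + 32.978/60 = 42.549633
  N ⇒ keep positive
  Lon: 93 + 26.285/60 = 93.438083
  hemisphere W, so the sign is −
Point 2:
  φ: 61° + 41/60 + 58.8/3600 = 61 + 0.683333 + 0.016333 = 61.699667
  N → positive
  Longitude: 50′ + 1″ = 50.01667′; 134 + 50.01667/60 = 134.833611
  hemisphere W, so the sign is −
Point 3:
  Lat: 12 + 14/60 + 53.1/3600 = 12.248083
  hemisphere S, so the sign is −
  Lon: 44′ + 59.1″ = 44.98500′; 0 + 44.98500/60 = 0.749750
  hemisphere W, so the sign is −
Point 4:
  Latitude: degrees = first 2 digits = 65, minutes = 19.8033; 65 + 19.8033/60 = 65.330055
  S ⇒ negate
  Lon: degrees = first 3 digits = 0, minutes = 59.272; 0 + 59.272/60 = 0.987867
  E → positive
Point 5:
  Latitude: 44 + 3.202/60 = 44.053367
  N → positive
  Longitude: 46.1116′ = 0.768527°; total 0.768527
  W → negative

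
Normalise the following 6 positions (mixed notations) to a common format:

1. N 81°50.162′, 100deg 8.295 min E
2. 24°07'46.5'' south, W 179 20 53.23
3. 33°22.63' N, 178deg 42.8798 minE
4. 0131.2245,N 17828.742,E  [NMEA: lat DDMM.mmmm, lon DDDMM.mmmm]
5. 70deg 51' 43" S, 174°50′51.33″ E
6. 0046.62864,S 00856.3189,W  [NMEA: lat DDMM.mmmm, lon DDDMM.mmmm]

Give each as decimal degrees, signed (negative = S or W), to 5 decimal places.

1. 81.83603, 100.13825
2. -24.12958, -179.34812
3. 33.37717, 178.71466
4. 1.52041, 178.47903
5. -70.86194, 174.84759
6. -0.77714, -8.93865

Point 1:
  Latitude: 81 + 50.162/60 = 81.836033
  N → positive
  Longitude: 8.295′ = 0.138250°; total 100.138250
  E ⇒ keep positive
Point 2:
  φ: 24 + 7/60 + 46.5/3600 = 24.129583
  hemisphere S, so the sign is −
  λ: 20′ + 53.23″ = 20.88717′; 179 + 20.88717/60 = 179.348119
  W → negative
Point 3:
  φ: 33 + 22.63/60 = 33.377167
  N ⇒ keep positive
  λ: 178 + 42.8798/60 = 178.714663
  E → positive
Point 4:
  φ: split at 2 digits → 01° and 31.2245′; 1 + 31.2245/60 = 1.520408
  N → positive
  Lon: split at 3 digits → 178° and 28.742′; 178 + 28.742/60 = 178.479033
  E → positive
Point 5:
  φ: 51′ + 43″ = 51.71667′; 70 + 51.71667/60 = 70.861944
  S → negative
  Lon: 174 + 50/60 + 51.33/3600 = 174.847592
  E → positive
Point 6:
  Latitude: degrees = first 2 digits = 0, minutes = 46.62864; 0 + 46.62864/60 = 0.777144
  S ⇒ negate
  Longitude: degrees = first 3 digits = 8, minutes = 56.3189; 8 + 56.3189/60 = 8.938648
  W → negative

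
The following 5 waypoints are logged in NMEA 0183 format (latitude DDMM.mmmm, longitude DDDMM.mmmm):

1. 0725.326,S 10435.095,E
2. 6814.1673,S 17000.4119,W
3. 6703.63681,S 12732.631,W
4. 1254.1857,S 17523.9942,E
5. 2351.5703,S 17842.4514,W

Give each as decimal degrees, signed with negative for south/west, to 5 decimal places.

1. -7.42210, 104.58492
2. -68.23612, -170.00687
3. -67.06061, -127.54385
4. -12.90310, 175.39990
5. -23.85951, -178.70752

Point 1:
  Lat: degrees = first 2 digits = 7, minutes = 25.326; 7 + 25.326/60 = 7.422100
  S ⇒ negate
  Lon: split at 3 digits → 104° and 35.095′; 104 + 35.095/60 = 104.584917
  E ⇒ keep positive
Point 2:
  φ: degrees = first 2 digits = 68, minutes = 14.1673; 68 + 14.1673/60 = 68.236122
  S ⇒ negate
  Longitude: split at 3 digits → 170° and 0.4119′; 170 + 0.4119/60 = 170.006865
  hemisphere W, so the sign is −
Point 3:
  Latitude: degrees = first 2 digits = 67, minutes = 3.63681; 67 + 3.63681/60 = 67.060614
  S ⇒ negate
  λ: split at 3 digits → 127° and 32.631′; 127 + 32.631/60 = 127.543850
  hemisphere W, so the sign is −
Point 4:
  Latitude: split at 2 digits → 12° and 54.1857′; 12 + 54.1857/60 = 12.903095
  S ⇒ negate
  λ: split at 3 digits → 175° and 23.9942′; 175 + 23.9942/60 = 175.399903
  E ⇒ keep positive
Point 5:
  Latitude: split at 2 digits → 23° and 51.5703′; 23 + 51.5703/60 = 23.859505
  S → negative
  Lon: split at 3 digits → 178° and 42.4514′; 178 + 42.4514/60 = 178.707523
  hemisphere W, so the sign is −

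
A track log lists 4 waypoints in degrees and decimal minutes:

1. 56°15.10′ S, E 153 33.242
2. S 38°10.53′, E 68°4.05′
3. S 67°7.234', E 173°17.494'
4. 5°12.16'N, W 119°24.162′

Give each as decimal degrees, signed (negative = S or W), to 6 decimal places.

1. -56.251667, 153.554033
2. -38.175500, 68.067500
3. -67.120567, 173.291567
4. 5.202667, -119.402700

Point 1:
  φ: 15.1′ = 0.251667°; total 56.2516667
  hemisphere S, so the sign is −
  Lon: 153 + 33.242/60 = 153.5540333
  E → positive
Point 2:
  Latitude: 38 + 10.53/60 = 38.1755000
  hemisphere S, so the sign is −
  Lon: 68 + 4.05/60 = 68.0675000
  E → positive
Point 3:
  Latitude: 7.234′ = 0.120567°; total 67.1205667
  hemisphere S, so the sign is −
  Longitude: 173 + 17.494/60 = 173.2915667
  E → positive
Point 4:
  φ: 5 + 12.16/60 = 5.2026667
  N ⇒ keep positive
  Lon: 119 + 24.162/60 = 119.4027000
  W → negative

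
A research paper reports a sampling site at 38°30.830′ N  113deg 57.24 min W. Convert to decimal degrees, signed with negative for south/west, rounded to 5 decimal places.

Lat: 38 + 30.83/60 = 38.513833
N ⇒ keep positive
Longitude: 57.24′ = 0.954000°; total 113.954000
hemisphere W, so the sign is −

38.51383, -113.95400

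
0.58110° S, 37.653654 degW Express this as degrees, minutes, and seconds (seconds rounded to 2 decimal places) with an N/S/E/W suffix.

0°34′51.96″ S, 37°39′13.15″ W

φ: 0.581100° → 34.86600′; 0.86600 × 60 = 51.9600″
λ: whole degrees 37; 39.21924′ → 39′ and 13.1544″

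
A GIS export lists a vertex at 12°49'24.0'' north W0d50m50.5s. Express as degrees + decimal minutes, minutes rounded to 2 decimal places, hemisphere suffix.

12° 49.40′ N, 0° 50.84′ W

φ: seconds/60 = 0.40000; minutes = 49 + 0.40000 = 49.4000
Longitude: seconds/60 = 0.84167; minutes = 50 + 0.84167 = 50.8417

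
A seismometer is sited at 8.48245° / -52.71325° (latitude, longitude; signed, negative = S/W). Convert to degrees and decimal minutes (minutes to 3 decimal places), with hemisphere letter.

8° 28.947′ N, 52° 42.795′ W

Lat: fractional part 0.482450 → 28.94700 minutes
Longitude is negative → W; |value| = 52.713250
Lon: 52° + 0.713250 × 60 = 52° 42.79500′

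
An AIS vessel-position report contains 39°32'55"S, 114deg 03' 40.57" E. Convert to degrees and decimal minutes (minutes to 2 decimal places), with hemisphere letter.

39° 32.92′ S, 114° 3.68′ E

Lat: seconds/60 = 0.91667; minutes = 32 + 0.91667 = 32.9167
Lon: seconds/60 = 0.67617; minutes = 3 + 0.67617 = 3.6762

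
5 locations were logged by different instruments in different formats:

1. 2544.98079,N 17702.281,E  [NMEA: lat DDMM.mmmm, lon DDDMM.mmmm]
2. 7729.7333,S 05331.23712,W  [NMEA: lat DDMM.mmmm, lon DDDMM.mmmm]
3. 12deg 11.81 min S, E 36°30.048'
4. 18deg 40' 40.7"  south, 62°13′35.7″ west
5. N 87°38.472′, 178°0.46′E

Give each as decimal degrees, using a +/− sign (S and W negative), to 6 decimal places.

1. 25.749680, 177.038017
2. -77.495555, -53.520619
3. -12.196833, 36.500800
4. -18.677972, -62.226583
5. 87.641200, 178.007667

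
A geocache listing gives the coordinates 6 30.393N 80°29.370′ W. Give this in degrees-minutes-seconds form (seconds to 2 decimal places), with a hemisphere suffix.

6°30′23.58″ N, 80°29′22.20″ W

Lat: 30.39300′ → 30′ and 0.39300 × 60 = 23.5800″
Longitude: 29.37000′ → 29′ and 0.37000 × 60 = 22.2000″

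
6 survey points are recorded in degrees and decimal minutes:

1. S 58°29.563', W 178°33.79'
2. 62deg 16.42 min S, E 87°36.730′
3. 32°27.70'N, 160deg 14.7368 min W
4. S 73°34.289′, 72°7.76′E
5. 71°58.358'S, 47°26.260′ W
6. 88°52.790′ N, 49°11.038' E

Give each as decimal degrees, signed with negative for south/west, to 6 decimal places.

1. -58.492717, -178.563167
2. -62.273667, 87.612167
3. 32.461667, -160.245613
4. -73.571483, 72.129333
5. -71.972633, -47.437667
6. 88.879833, 49.183967

Point 1:
  Latitude: 29.563′ = 0.492717°; total 58.4927167
  S → negative
  λ: 178 + 33.79/60 = 178.5631667
  hemisphere W, so the sign is −
Point 2:
  Lat: 16.42′ = 0.273667°; total 62.2736667
  hemisphere S, so the sign is −
  Longitude: 36.73′ = 0.612167°; total 87.6121667
  E ⇒ keep positive
Point 3:
  Lat: 27.7′ = 0.461667°; total 32.4616667
  N → positive
  λ: 160 + 14.7368/60 = 160.2456133
  W → negative
Point 4:
  Latitude: 34.289′ = 0.571483°; total 73.5714833
  hemisphere S, so the sign is −
  λ: 72 + 7.76/60 = 72.1293333
  E → positive
Point 5:
  Latitude: 58.358′ = 0.972633°; total 71.9726333
  hemisphere S, so the sign is −
  λ: 26.26′ = 0.437667°; total 47.4376667
  W ⇒ negate
Point 6:
  Lat: 88 + 52.79/60 = 88.8798333
  N → positive
  Longitude: 11.038′ = 0.183967°; total 49.1839667
  E → positive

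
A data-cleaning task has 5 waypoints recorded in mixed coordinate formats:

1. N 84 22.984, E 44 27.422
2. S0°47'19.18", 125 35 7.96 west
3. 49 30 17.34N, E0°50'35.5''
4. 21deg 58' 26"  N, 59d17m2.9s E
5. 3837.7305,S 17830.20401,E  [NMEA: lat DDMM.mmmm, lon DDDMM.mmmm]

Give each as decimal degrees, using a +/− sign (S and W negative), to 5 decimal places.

1. 84.38307, 44.45703
2. -0.78866, -125.58554
3. 49.50482, 0.84319
4. 21.97389, 59.28414
5. -38.62884, 178.50340

Point 1:
  Lat: 84 + 22.984/60 = 84.383067
  N ⇒ keep positive
  Lon: 44 + 27.422/60 = 44.457033
  E → positive
Point 2:
  φ: 0 + 47/60 + 19.18/3600 = 0.788661
  hemisphere S, so the sign is −
  Longitude: 125 + 35/60 + 7.96/3600 = 125.585544
  W → negative
Point 3:
  Lat: 30′ + 17.34″ = 30.28900′; 49 + 30.28900/60 = 49.504817
  N → positive
  Longitude: 50′ + 35.5″ = 50.59167′; 0 + 50.59167/60 = 0.843194
  E → positive
Point 4:
  Latitude: 21° + 58/60 + 26/3600 = 21 + 0.966667 + 0.007222 = 21.973889
  N ⇒ keep positive
  Longitude: 17′ + 2.9″ = 17.04833′; 59 + 17.04833/60 = 59.284139
  E ⇒ keep positive
Point 5:
  Lat: degrees = first 2 digits = 38, minutes = 37.7305; 38 + 37.7305/60 = 38.628842
  S → negative
  Lon: split at 3 digits → 178° and 30.20401′; 178 + 30.20401/60 = 178.503400
  E → positive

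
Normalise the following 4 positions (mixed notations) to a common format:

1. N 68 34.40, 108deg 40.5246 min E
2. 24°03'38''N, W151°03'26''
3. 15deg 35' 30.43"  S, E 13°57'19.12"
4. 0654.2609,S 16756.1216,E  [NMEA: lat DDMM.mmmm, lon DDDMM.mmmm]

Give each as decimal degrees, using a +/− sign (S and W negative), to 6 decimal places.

Point 1:
  Lat: 34.4′ = 0.573333°; total 68.5733333
  N ⇒ keep positive
  Longitude: 40.5246′ = 0.675410°; total 108.6754100
  E → positive
Point 2:
  φ: 24° + 3/60 + 38/3600 = 24 + 0.050000 + 0.010556 = 24.0605556
  N → positive
  λ: 3′ + 26″ = 3.43333′; 151 + 3.43333/60 = 151.0572222
  W ⇒ negate
Point 3:
  φ: 35′ + 30.43″ = 35.50717′; 15 + 35.50717/60 = 15.5917861
  S ⇒ negate
  Longitude: 13 + 57/60 + 19.12/3600 = 13.9553111
  E ⇒ keep positive
Point 4:
  Latitude: split at 2 digits → 06° and 54.2609′; 6 + 54.2609/60 = 6.9043483
  S → negative
  Lon: degrees = first 3 digits = 167, minutes = 56.1216; 167 + 56.1216/60 = 167.9353600
  E → positive

1. 68.573333, 108.675410
2. 24.060556, -151.057222
3. -15.591786, 13.955311
4. -6.904348, 167.935360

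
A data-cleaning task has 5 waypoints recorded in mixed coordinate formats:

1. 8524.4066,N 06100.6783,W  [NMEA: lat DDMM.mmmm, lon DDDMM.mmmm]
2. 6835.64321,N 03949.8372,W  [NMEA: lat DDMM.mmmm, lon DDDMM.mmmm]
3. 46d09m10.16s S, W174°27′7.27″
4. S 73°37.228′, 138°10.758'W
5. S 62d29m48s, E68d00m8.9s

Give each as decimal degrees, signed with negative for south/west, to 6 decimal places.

Point 1:
  Lat: split at 2 digits → 85° and 24.4066′; 85 + 24.4066/60 = 85.4067767
  N → positive
  Longitude: degrees = first 3 digits = 61, minutes = 0.6783; 61 + 0.6783/60 = 61.0113050
  hemisphere W, so the sign is −
Point 2:
  Lat: degrees = first 2 digits = 68, minutes = 35.64321; 68 + 35.64321/60 = 68.5940535
  N ⇒ keep positive
  λ: split at 3 digits → 039° and 49.8372′; 39 + 49.8372/60 = 39.8306200
  hemisphere W, so the sign is −
Point 3:
  φ: 46° + 9/60 + 10.16/3600 = 46 + 0.150000 + 0.002822 = 46.1528222
  S ⇒ negate
  λ: 174° + 27/60 + 7.27/3600 = 174 + 0.450000 + 0.002019 = 174.4520194
  W → negative
Point 4:
  φ: 73 + 37.228/60 = 73.6204667
  hemisphere S, so the sign is −
  Longitude: 10.758′ = 0.179300°; total 138.1793000
  hemisphere W, so the sign is −
Point 5:
  Lat: 62 + 29/60 + 48/3600 = 62.4966667
  hemisphere S, so the sign is −
  Longitude: 68 + 0/60 + 8.9/3600 = 68.0024722
  E → positive

1. 85.406777, -61.011305
2. 68.594054, -39.830620
3. -46.152822, -174.452019
4. -73.620467, -138.179300
5. -62.496667, 68.002472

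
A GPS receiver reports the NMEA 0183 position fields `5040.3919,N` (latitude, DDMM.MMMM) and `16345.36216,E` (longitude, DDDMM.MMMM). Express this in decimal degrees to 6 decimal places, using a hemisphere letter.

50.673198° N, 163.756036° E

Lat: split at 2 digits → 50° and 40.3919′; 50 + 40.3919/60 = 50.6731983
Lon: degrees = first 3 digits = 163, minutes = 45.36216; 163 + 45.36216/60 = 163.7560360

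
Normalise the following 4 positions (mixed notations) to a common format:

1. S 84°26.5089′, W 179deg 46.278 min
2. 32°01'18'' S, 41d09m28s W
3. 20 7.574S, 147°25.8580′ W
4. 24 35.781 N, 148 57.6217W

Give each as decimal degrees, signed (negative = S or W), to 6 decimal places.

1. -84.441815, -179.771300
2. -32.021667, -41.157778
3. -20.126233, -147.430967
4. 24.596350, -148.960362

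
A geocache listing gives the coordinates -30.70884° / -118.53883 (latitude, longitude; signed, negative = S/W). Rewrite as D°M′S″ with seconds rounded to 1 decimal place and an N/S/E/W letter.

Latitude is negative → S; |value| = 30.708840
Latitude: 0.708840 × 60 = 42.53040′ → 42′, remainder × 60 = 31.824″
Longitude is negative → W; |value| = 118.538830
Longitude: whole degrees 118; 32.32980′ → 32′ and 19.788″

30°42′31.8″ S, 118°32′19.8″ W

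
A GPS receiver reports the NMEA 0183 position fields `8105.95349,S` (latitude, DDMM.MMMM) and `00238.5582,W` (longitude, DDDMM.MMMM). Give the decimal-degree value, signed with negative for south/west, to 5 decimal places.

-81.09922, -2.64264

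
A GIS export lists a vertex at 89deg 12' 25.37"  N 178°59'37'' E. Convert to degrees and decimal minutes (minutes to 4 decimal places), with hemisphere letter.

89° 12.4228′ N, 178° 59.6167′ E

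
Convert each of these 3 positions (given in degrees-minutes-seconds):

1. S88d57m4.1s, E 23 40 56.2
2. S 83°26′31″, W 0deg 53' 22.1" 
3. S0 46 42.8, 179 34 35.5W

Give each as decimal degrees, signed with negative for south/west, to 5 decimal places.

1. -88.95114, 23.68228
2. -83.44194, -0.88947
3. -0.77856, -179.57653

Point 1:
  Lat: 88° + 57/60 + 4.1/3600 = 88 + 0.950000 + 0.001139 = 88.951139
  S → negative
  Longitude: 23° + 40/60 + 56.2/3600 = 23 + 0.666667 + 0.015611 = 23.682278
  E ⇒ keep positive
Point 2:
  Latitude: 83 + 26/60 + 31/3600 = 83.441944
  S → negative
  Lon: 0° + 53/60 + 22.1/3600 = 0 + 0.883333 + 0.006139 = 0.889472
  hemisphere W, so the sign is −
Point 3:
  Latitude: 46′ + 42.8″ = 46.71333′; 0 + 46.71333/60 = 0.778556
  S ⇒ negate
  Lon: 34′ + 35.5″ = 34.59167′; 179 + 34.59167/60 = 179.576528
  W ⇒ negate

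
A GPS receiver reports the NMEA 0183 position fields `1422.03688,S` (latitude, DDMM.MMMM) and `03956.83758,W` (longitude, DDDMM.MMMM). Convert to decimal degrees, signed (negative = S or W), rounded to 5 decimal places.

Latitude: degrees = first 2 digits = 14, minutes = 22.03688; 14 + 22.03688/60 = 14.367281
S → negative
λ: degrees = first 3 digits = 39, minutes = 56.83758; 39 + 56.83758/60 = 39.947293
W ⇒ negate

-14.36728, -39.94729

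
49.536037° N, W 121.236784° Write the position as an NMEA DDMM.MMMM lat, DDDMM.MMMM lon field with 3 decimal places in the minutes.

Latitude: fractional part 0.536037 → 32.16222 minutes
Lon: 121° + 0.236784 × 60 = 121° 14.20704′

4932.162,N / 12114.207,W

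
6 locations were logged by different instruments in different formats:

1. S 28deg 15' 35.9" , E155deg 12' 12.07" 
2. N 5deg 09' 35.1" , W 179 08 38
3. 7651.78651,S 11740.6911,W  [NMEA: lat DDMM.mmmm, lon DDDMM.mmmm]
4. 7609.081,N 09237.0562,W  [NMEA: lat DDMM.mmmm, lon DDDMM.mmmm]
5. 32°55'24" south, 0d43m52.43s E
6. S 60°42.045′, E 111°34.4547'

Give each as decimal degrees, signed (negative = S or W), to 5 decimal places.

1. -28.25997, 155.20335
2. 5.15975, -179.14389
3. -76.86311, -117.67819
4. 76.15135, -92.61760
5. -32.92333, 0.73123
6. -60.70075, 111.57425

Point 1:
  Latitude: 28° + 15/60 + 35.9/3600 = 28 + 0.250000 + 0.009972 = 28.259972
  S ⇒ negate
  Lon: 12′ + 12.07″ = 12.20117′; 155 + 12.20117/60 = 155.203353
  E ⇒ keep positive
Point 2:
  φ: 5 + 9/60 + 35.1/3600 = 5.159750
  N → positive
  Lon: 179° + 8/60 + 38/3600 = 179 + 0.133333 + 0.010556 = 179.143889
  W → negative
Point 3:
  Lat: split at 2 digits → 76° and 51.78651′; 76 + 51.78651/60 = 76.863109
  S ⇒ negate
  Lon: degrees = first 3 digits = 117, minutes = 40.6911; 117 + 40.6911/60 = 117.678185
  W ⇒ negate
Point 4:
  Lat: split at 2 digits → 76° and 9.081′; 76 + 9.081/60 = 76.151350
  N ⇒ keep positive
  Lon: split at 3 digits → 092° and 37.0562′; 92 + 37.0562/60 = 92.617603
  hemisphere W, so the sign is −
Point 5:
  φ: 32° + 55/60 + 24/3600 = 32 + 0.916667 + 0.006667 = 32.923333
  S ⇒ negate
  Longitude: 43′ + 52.43″ = 43.87383′; 0 + 43.87383/60 = 0.731231
  E ⇒ keep positive
Point 6:
  Latitude: 42.045′ = 0.700750°; total 60.700750
  S ⇒ negate
  λ: 34.4547′ = 0.574245°; total 111.574245
  E ⇒ keep positive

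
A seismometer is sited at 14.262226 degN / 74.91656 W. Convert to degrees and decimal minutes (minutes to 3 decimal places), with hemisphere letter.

Latitude: 14° + 0.262226 × 60 = 14° 15.73356′
Longitude: minutes = (74.916560 − 74) × 60 = 54.99360

14° 15.734′ N, 74° 54.994′ W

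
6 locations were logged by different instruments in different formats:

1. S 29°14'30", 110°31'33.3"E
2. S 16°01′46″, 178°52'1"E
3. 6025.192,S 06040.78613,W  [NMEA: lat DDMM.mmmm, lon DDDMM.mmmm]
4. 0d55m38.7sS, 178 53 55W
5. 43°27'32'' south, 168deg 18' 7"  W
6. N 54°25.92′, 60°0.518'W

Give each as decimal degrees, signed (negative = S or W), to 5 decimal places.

1. -29.24167, 110.52592
2. -16.02944, 178.86694
3. -60.41987, -60.67977
4. -0.92742, -178.89861
5. -43.45889, -168.30194
6. 54.43200, -60.00863

Point 1:
  Lat: 29° + 14/60 + 30/3600 = 29 + 0.233333 + 0.008333 = 29.241667
  hemisphere S, so the sign is −
  Longitude: 110 + 31/60 + 33.3/3600 = 110.525917
  E → positive
Point 2:
  Lat: 16° + 1/60 + 46/3600 = 16 + 0.016667 + 0.012778 = 16.029444
  S → negative
  Longitude: 178° + 52/60 + 1/3600 = 178 + 0.866667 + 0.000278 = 178.866944
  E ⇒ keep positive
Point 3:
  Lat: degrees = first 2 digits = 60, minutes = 25.192; 60 + 25.192/60 = 60.419867
  hemisphere S, so the sign is −
  λ: degrees = first 3 digits = 60, minutes = 40.78613; 60 + 40.78613/60 = 60.679769
  W → negative
Point 4:
  Lat: 0 + 55/60 + 38.7/3600 = 0.927417
  hemisphere S, so the sign is −
  Longitude: 178° + 53/60 + 55/3600 = 178 + 0.883333 + 0.015278 = 178.898611
  hemisphere W, so the sign is −
Point 5:
  Lat: 43 + 27/60 + 32/3600 = 43.458889
  hemisphere S, so the sign is −
  Longitude: 168 + 18/60 + 7/3600 = 168.301944
  W → negative
Point 6:
  φ: 54 + 25.92/60 = 54.432000
  N → positive
  Longitude: 0.518′ = 0.008633°; total 60.008633
  W ⇒ negate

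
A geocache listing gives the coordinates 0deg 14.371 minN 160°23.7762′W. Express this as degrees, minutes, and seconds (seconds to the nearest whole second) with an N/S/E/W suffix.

0°14′22″ N, 160°23′47″ W

Latitude: 14.37100′ → 14′ and 0.37100 × 60 = 22.26″
λ: 23.77620′ → 23′ and 0.77620 × 60 = 46.57″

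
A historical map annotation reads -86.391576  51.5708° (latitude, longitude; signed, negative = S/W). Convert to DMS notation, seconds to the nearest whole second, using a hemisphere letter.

86°23′30″ S, 51°34′15″ E

Latitude is negative → S; |value| = 86.391576
Latitude: whole degrees 86; 23.49456′ → 23′ and 29.67″
Lon: whole degrees 51; 34.24800′ → 34′ and 14.88″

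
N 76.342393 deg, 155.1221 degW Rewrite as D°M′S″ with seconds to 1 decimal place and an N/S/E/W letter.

φ: whole degrees 76; 20.54358′ → 20′ and 32.615″
Lon: 0.122100° → 7.32600′; 0.32600 × 60 = 19.560″

76°20′32.6″ N, 155°07′19.6″ W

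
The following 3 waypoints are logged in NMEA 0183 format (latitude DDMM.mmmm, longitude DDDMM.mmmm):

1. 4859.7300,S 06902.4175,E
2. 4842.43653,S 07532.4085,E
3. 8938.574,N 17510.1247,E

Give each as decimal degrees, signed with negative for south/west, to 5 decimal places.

1. -48.99550, 69.04029
2. -48.70728, 75.54014
3. 89.64290, 175.16875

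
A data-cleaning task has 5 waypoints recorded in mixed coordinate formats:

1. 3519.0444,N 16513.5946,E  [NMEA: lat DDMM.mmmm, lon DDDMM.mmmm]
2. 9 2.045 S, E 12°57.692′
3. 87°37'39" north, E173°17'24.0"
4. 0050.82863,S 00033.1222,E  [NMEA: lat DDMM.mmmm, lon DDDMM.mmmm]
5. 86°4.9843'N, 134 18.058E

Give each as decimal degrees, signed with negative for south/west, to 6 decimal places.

Point 1:
  Latitude: degrees = first 2 digits = 35, minutes = 19.0444; 35 + 19.0444/60 = 35.3174067
  N → positive
  Lon: degrees = first 3 digits = 165, minutes = 13.5946; 165 + 13.5946/60 = 165.2265767
  E → positive
Point 2:
  Latitude: 2.045′ = 0.034083°; total 9.0340833
  S → negative
  Longitude: 57.692′ = 0.961533°; total 12.9615333
  E → positive
Point 3:
  φ: 37′ + 39″ = 37.65000′; 87 + 37.65000/60 = 87.6275000
  N ⇒ keep positive
  Longitude: 173 + 17/60 + 24/3600 = 173.2900000
  E → positive
Point 4:
  Latitude: degrees = first 2 digits = 0, minutes = 50.82863; 0 + 50.82863/60 = 0.8471438
  S ⇒ negate
  Longitude: degrees = first 3 digits = 0, minutes = 33.1222; 0 + 33.1222/60 = 0.5520367
  E ⇒ keep positive
Point 5:
  φ: 86 + 4.9843/60 = 86.0830717
  N ⇒ keep positive
  λ: 18.058′ = 0.300967°; total 134.3009667
  E → positive

1. 35.317407, 165.226577
2. -9.034083, 12.961533
3. 87.627500, 173.290000
4. -0.847144, 0.552037
5. 86.083072, 134.300967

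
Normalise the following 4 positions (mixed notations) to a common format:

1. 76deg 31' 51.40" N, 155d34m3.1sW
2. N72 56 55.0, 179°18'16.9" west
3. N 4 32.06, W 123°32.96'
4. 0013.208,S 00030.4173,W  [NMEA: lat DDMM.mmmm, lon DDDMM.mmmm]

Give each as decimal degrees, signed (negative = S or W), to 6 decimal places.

Point 1:
  φ: 76 + 31/60 + 51.4/3600 = 76.5309444
  N → positive
  Lon: 155° + 34/60 + 3.1/3600 = 155 + 0.566667 + 0.000861 = 155.5675278
  W ⇒ negate
Point 2:
  φ: 72 + 56/60 + 55/3600 = 72.9486111
  N ⇒ keep positive
  Lon: 179° + 18/60 + 16.9/3600 = 179 + 0.300000 + 0.004694 = 179.3046944
  W → negative
Point 3:
  Latitude: 32.06′ = 0.534333°; total 4.5343333
  N ⇒ keep positive
  λ: 32.96′ = 0.549333°; total 123.5493333
  W → negative
Point 4:
  φ: degrees = first 2 digits = 0, minutes = 13.208; 0 + 13.208/60 = 0.2201333
  S ⇒ negate
  Lon: split at 3 digits → 000° and 30.4173′; 0 + 30.4173/60 = 0.5069550
  W ⇒ negate

1. 76.530944, -155.567528
2. 72.948611, -179.304694
3. 4.534333, -123.549333
4. -0.220133, -0.506955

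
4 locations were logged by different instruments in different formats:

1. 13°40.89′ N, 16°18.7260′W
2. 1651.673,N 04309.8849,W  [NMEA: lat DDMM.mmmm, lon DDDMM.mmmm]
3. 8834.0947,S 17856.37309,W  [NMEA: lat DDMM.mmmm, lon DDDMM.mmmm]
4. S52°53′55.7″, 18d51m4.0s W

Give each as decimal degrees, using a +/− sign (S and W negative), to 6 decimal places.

Point 1:
  Latitude: 40.89′ = 0.681500°; total 13.6815000
  N → positive
  λ: 18.726′ = 0.312100°; total 16.3121000
  W → negative
Point 2:
  Latitude: degrees = first 2 digits = 16, minutes = 51.673; 16 + 51.673/60 = 16.8612167
  N ⇒ keep positive
  Longitude: split at 3 digits → 043° and 9.8849′; 43 + 9.8849/60 = 43.1647483
  W ⇒ negate
Point 3:
  Latitude: split at 2 digits → 88° and 34.0947′; 88 + 34.0947/60 = 88.5682450
  S → negative
  λ: split at 3 digits → 178° and 56.37309′; 178 + 56.37309/60 = 178.9395515
  W ⇒ negate
Point 4:
  Latitude: 53′ + 55.7″ = 53.92833′; 52 + 53.92833/60 = 52.8988056
  S → negative
  Longitude: 18° + 51/60 + 4/3600 = 18 + 0.850000 + 0.001111 = 18.8511111
  hemisphere W, so the sign is −

1. 13.681500, -16.312100
2. 16.861217, -43.164748
3. -88.568245, -178.939552
4. -52.898806, -18.851111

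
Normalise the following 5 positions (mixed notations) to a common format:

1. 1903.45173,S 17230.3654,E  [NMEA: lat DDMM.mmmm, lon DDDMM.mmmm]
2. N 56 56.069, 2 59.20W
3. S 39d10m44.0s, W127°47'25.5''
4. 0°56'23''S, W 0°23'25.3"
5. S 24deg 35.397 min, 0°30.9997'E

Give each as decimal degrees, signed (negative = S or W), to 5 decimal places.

1. -19.05753, 172.50609
2. 56.93448, -2.98667
3. -39.17889, -127.79042
4. -0.93972, -0.39036
5. -24.58995, 0.51666

Point 1:
  φ: degrees = first 2 digits = 19, minutes = 3.45173; 19 + 3.45173/60 = 19.057529
  S ⇒ negate
  λ: split at 3 digits → 172° and 30.3654′; 172 + 30.3654/60 = 172.506090
  E → positive
Point 2:
  Lat: 56 + 56.069/60 = 56.934483
  N ⇒ keep positive
  Longitude: 2 + 59.2/60 = 2.986667
  W ⇒ negate
Point 3:
  Lat: 10′ + 44″ = 10.73333′; 39 + 10.73333/60 = 39.178889
  S → negative
  Lon: 127° + 47/60 + 25.5/3600 = 127 + 0.783333 + 0.007083 = 127.790417
  W → negative
Point 4:
  Latitude: 56′ + 23″ = 56.38333′; 0 + 56.38333/60 = 0.939722
  S ⇒ negate
  Longitude: 0° + 23/60 + 25.3/3600 = 0 + 0.383333 + 0.007028 = 0.390361
  hemisphere W, so the sign is −
Point 5:
  Lat: 35.397′ = 0.589950°; total 24.589950
  S → negative
  λ: 30.9997′ = 0.516662°; total 0.516662
  E → positive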